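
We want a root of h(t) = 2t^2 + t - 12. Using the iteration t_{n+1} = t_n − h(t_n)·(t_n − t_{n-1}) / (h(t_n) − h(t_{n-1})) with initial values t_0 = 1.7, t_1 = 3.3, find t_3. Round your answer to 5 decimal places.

h(1.7) = -4.5200000, h(3.3) = 13.0800000
t_2 = 3.3000000 − 13.0800000·(3.3000000 − 1.7000000) / (13.0800000 − (-4.5200000)) = 3.3000000 − (20.9280000)/(17.6000000) = 2.1109091
h(2.1109091) = -0.9772165
t_3 = 2.1109091 − (-0.9772165)·(2.1109091 − 3.3000000) / (-0.9772165 − 13.0800000) = 2.1109091 − (1.1619993)/(-14.0572165) = 2.1935712

2.19357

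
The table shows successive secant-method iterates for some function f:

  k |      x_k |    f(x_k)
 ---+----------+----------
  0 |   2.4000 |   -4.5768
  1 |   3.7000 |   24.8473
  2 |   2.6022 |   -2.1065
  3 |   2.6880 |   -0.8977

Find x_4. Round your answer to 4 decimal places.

x_4 = 2.6880 − (-0.8977)·(2.6880 − 2.6022) / (-0.8977 − (-2.1065))
   = 2.6880 − (-0.077023)/(1.208800) = 2.751718

2.7517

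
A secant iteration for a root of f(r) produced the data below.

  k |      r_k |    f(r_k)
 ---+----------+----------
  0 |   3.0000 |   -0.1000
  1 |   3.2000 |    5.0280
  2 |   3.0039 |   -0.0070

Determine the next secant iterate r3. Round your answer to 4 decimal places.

3.0042

r3 = 3.0039 − (-0.0070)·(3.0039 − 3.2000) / (-0.0070 − 5.0280)
   = 3.0039 − (0.001373)/(-5.035000) = 3.004173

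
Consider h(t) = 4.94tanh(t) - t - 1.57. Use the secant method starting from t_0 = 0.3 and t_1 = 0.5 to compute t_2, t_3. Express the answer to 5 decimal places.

h(0.3) = -0.4309157, h(0.5) = 0.2128588
t_2 = 0.5000000 − 0.2128588·(0.5000000 − 0.3000000) / (0.2128588 − (-0.4309157)) = 0.5000000 − (0.0425718)/(0.6437745) = 0.4338716
h(0.4338716) = 0.0143743
t_3 = 0.4338716 − 0.0143743·(0.4338716 − 0.5000000) / (0.0143743 − 0.2128588) = 0.4338716 − (-0.0009505)/(-0.1984845) = 0.4290826

0.43387, 0.42908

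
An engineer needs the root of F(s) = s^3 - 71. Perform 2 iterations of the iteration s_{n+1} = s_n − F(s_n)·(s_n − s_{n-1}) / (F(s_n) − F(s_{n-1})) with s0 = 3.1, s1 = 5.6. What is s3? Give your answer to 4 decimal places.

F(3.1) = -41.209000, F(5.6) = 104.616000
s2 = 5.600000 − 104.616000·(5.600000 − 3.100000) / (104.616000 − (-41.209000)) = 5.600000 − (261.540000)/(145.825000) = 3.806480
F(3.806480) = -15.846791
s3 = 3.806480 − (-15.846791)·(3.806480 − 5.600000) / (-15.846791 − 104.616000) = 3.806480 − (28.421531)/(-120.462791) = 4.042417

4.0424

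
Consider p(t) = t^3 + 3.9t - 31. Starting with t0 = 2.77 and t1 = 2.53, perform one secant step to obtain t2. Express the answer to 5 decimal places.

2.72769

p(2.77) = 1.0569330, p(2.53) = -4.9387230
t2 = 2.5300000 − (-4.9387230)·(2.5300000 − 2.7700000) / (-4.9387230 − 1.0569330) = 2.5300000 − (1.1852935)/(-5.9956560) = 2.7276920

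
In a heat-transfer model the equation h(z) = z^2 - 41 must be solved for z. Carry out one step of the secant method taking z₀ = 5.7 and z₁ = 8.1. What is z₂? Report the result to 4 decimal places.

6.3167

h(5.7) = -8.510000, h(8.1) = 24.610000
z₂ = 8.100000 − 24.610000·(8.100000 − 5.700000) / (24.610000 − (-8.510000)) = 8.100000 − (59.064000)/(33.120000) = 6.316667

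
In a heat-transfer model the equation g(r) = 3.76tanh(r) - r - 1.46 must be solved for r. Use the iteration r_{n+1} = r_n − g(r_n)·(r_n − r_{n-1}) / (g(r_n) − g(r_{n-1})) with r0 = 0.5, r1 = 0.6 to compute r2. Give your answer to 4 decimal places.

0.6224

g(0.5) = -0.222439, g(0.6) = -0.040694
r2 = 0.600000 − (-0.040694)·(0.600000 − 0.500000) / (-0.040694 − (-0.222439)) = 0.600000 − (-0.004069)/(0.181746) = 0.622390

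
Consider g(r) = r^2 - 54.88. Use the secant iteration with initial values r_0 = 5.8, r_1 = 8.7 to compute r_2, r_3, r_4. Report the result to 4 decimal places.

g(5.8) = -21.240000, g(8.7) = 20.810000
r_2 = 8.700000 − 20.810000·(8.700000 − 5.800000) / (20.810000 − (-21.240000)) = 8.700000 − (60.349000)/(42.050000) = 7.264828
g(7.264828) = -2.102280
r_3 = 7.264828 − (-2.102280)·(7.264828 − 8.700000) / (-2.102280 − 20.810000) = 7.264828 − (3.017134)/(-22.912280) = 7.396510
g(7.396510) = -0.171646
r_4 = 7.396510 − (-0.171646)·(7.396510 − 7.264828) / (-0.171646 − (-2.102280)) = 7.396510 − (-0.022603)/(1.930634) = 7.408217

7.2648, 7.3965, 7.4082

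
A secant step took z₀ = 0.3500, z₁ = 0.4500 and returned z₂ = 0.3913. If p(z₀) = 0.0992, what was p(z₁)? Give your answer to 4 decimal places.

-0.1410

The secant line through (0.3500, 0.0992) and (0.4500, p(z₁)) crosses zero at z₂ = 0.3913.
So (0.3500, 0.0992), (0.4500, p(z₁)), (0.3913, 0) are collinear:
p(z₁) = 0.0992 · (0.4500 − 0.3913) / (0.3500 − 0.3913) = 0.0992 · (0.058700)/(-0.041300) = -0.140994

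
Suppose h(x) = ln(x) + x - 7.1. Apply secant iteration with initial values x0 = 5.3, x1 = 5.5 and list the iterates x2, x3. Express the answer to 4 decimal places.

h(5.3) = -0.132293, h(5.5) = 0.104748
x2 = 5.500000 − 0.104748·(5.500000 − 5.300000) / (0.104748 − (-0.132293)) = 5.500000 − (0.020950)/(0.237041) = 5.411620
h(5.411620) = 0.000169
x3 = 5.411620 − 0.000169·(5.411620 − 5.500000) / (0.000169 − 0.104748) = 5.411620 − (-0.000015)/(-0.104579) = 5.411478

5.4116, 5.4115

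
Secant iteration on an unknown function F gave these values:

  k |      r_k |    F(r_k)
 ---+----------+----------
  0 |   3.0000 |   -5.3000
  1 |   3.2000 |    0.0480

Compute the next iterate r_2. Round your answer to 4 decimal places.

3.1982

r_2 = 3.2000 − 0.0480·(3.2000 − 3.0000) / (0.0480 − (-5.3000))
   = 3.2000 − (0.009600)/(5.348000) = 3.198205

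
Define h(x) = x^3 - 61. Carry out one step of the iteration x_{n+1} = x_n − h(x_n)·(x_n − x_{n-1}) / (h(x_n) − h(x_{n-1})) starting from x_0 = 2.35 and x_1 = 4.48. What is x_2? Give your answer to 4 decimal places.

3.6795

h(2.35) = -48.022125, h(4.48) = 28.915392
x_2 = 4.480000 − 28.915392·(4.480000 − 2.350000) / (28.915392 − (-48.022125)) = 4.480000 − (61.589785)/(76.937517) = 3.679483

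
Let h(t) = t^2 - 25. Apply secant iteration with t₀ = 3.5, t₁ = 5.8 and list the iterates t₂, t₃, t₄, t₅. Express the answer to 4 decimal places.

4.8710, 4.9903, 5.0001, 5.0000

h(3.5) = -12.750000, h(5.8) = 8.640000
t₂ = 5.800000 − 8.640000·(5.800000 − 3.500000) / (8.640000 − (-12.750000)) = 5.800000 − (19.872000)/(21.390000) = 4.870968
h(4.870968) = -1.273673
t₃ = 4.870968 − (-1.273673)·(4.870968 − 5.800000) / (-1.273673 − 8.640000) = 4.870968 − (1.183284)/(-9.913673) = 4.990326
h(4.990326) = -0.096642
t₄ = 4.990326 − (-0.096642)·(4.990326 − 4.870968) / (-0.096642 − (-1.273673)) = 4.990326 − (-0.011535)/(1.177032) = 5.000127
h(5.000127) = 0.001266
t₅ = 5.000127 − 0.001266·(5.000127 − 4.990326) / (0.001266 − (-0.096642)) = 5.000127 − (0.000012)/(0.097907) = 5.000000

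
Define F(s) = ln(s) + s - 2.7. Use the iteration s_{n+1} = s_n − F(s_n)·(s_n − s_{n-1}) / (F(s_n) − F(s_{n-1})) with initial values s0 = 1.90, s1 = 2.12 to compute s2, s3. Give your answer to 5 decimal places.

2.00557, 2.00456

F(1.90) = -0.1581461, F(2.12) = 0.1714161
s2 = 2.1200000 − 0.1714161·(2.1200000 − 1.9000000) / (0.1714161 − (-0.1581461)) = 2.1200000 − (0.0377115)/(0.3295622) = 2.0055708
F(2.0055708) = 0.0014995
s3 = 2.0055708 − 0.0014995·(2.0055708 − 2.1200000) / (0.0014995 − 0.1714161) = 2.0055708 − (-0.0001716)/(-0.1699166) = 2.0045610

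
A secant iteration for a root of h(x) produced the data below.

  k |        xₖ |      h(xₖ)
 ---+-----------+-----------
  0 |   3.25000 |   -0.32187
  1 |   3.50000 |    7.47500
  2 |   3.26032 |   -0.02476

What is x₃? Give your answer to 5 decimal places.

x₃ = 3.26032 − (-0.02476)·(3.26032 − 3.50000) / (-0.02476 − 7.47500)
   = 3.26032 − (0.0059345)/(-7.4997600) = 3.2611113

3.26111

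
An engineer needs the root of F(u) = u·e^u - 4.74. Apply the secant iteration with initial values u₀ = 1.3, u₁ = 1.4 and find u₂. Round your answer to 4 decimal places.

1.2967

F(1.3) = 0.030086, F(1.4) = 0.937280
u₂ = 1.400000 − 0.937280·(1.400000 − 1.300000) / (0.937280 − 0.030086) = 1.400000 − (0.093728)/(0.907194) = 1.296684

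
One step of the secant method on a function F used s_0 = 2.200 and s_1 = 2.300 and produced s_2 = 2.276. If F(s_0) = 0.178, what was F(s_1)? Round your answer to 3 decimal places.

-0.056

The secant line through (2.200, 0.178) and (2.300, F(s_1)) crosses zero at s_2 = 2.276.
So (2.200, 0.178), (2.300, F(s_1)), (2.276, 0) are collinear:
F(s_1) = 0.178 · (2.300 − 2.276) / (2.200 − 2.276) = 0.178 · (0.02400)/(-0.07600) = -0.05621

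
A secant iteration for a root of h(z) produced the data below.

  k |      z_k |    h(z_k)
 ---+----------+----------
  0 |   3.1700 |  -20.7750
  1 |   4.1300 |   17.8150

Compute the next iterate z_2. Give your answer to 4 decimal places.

3.6868

z_2 = 4.1300 − 17.8150·(4.1300 − 3.1700) / (17.8150 − (-20.7750))
   = 4.1300 − (17.102400)/(38.590000) = 3.686818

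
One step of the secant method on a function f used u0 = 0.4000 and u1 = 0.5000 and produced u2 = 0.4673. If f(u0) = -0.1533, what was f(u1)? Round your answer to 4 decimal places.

The secant line through (0.4000, -0.1533) and (0.5000, f(u1)) crosses zero at u2 = 0.4673.
So (0.4000, -0.1533), (0.5000, f(u1)), (0.4673, 0) are collinear:
f(u1) = -0.1533 · (0.5000 − 0.4673) / (0.4000 − 0.4673) = -0.1533 · (0.032700)/(-0.067300) = 0.074486

0.0745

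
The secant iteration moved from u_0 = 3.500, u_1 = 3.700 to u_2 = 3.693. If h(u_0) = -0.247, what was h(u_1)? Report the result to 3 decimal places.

The secant line through (3.500, -0.247) and (3.700, h(u_1)) crosses zero at u_2 = 3.693.
So (3.500, -0.247), (3.700, h(u_1)), (3.693, 0) are collinear:
h(u_1) = -0.247 · (3.700 − 3.693) / (3.500 − 3.693) = -0.247 · (0.00700)/(-0.19300) = 0.00896

0.009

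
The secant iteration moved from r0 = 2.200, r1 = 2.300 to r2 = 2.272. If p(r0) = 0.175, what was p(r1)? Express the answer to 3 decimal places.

The secant line through (2.200, 0.175) and (2.300, p(r1)) crosses zero at r2 = 2.272.
So (2.200, 0.175), (2.300, p(r1)), (2.272, 0) are collinear:
p(r1) = 0.175 · (2.300 − 2.272) / (2.200 − 2.272) = 0.175 · (0.02800)/(-0.07200) = -0.06806

-0.068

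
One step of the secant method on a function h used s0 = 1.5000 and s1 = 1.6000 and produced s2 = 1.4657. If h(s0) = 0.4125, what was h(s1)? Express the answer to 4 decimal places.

1.6151

The secant line through (1.5000, 0.4125) and (1.6000, h(s1)) crosses zero at s2 = 1.4657.
So (1.5000, 0.4125), (1.6000, h(s1)), (1.4657, 0) are collinear:
h(s1) = 0.4125 · (1.6000 − 1.4657) / (1.5000 − 1.4657) = 0.4125 · (0.134300)/(0.034300) = 1.615124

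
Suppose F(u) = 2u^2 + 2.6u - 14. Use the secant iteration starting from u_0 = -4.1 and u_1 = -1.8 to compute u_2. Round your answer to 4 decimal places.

F(-4.1) = 8.960000, F(-1.8) = -12.200000
u_2 = -1.800000 − (-12.200000)·(-1.800000 − (-4.100000)) / (-12.200000 − 8.960000) = -1.800000 − (-28.060000)/(-21.160000) = -3.126087

-3.1261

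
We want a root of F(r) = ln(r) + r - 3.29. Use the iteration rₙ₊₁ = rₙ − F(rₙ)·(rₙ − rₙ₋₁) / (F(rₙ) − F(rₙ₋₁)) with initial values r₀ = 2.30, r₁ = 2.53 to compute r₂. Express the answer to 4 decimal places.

2.4111

F(2.30) = -0.157091, F(2.53) = 0.168219
r₂ = 2.530000 − 0.168219·(2.530000 − 2.300000) / (0.168219 − (-0.157091)) = 2.530000 − (0.038690)/(0.325310) = 2.411066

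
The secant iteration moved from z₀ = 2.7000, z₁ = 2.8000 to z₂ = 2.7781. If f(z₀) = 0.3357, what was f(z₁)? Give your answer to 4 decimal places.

-0.0941

The secant line through (2.7000, 0.3357) and (2.8000, f(z₁)) crosses zero at z₂ = 2.7781.
So (2.7000, 0.3357), (2.8000, f(z₁)), (2.7781, 0) are collinear:
f(z₁) = 0.3357 · (2.8000 − 2.7781) / (2.7000 − 2.7781) = 0.3357 · (0.021900)/(-0.078100) = -0.094134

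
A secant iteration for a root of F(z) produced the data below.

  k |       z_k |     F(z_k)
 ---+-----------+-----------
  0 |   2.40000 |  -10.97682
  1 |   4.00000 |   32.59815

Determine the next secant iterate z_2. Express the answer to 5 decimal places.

2.80305

z_2 = 4.00000 − 32.59815·(4.00000 − 2.40000) / (32.59815 − (-10.97682))
   = 4.00000 − (52.1570400)/(43.5749700) = 2.8030505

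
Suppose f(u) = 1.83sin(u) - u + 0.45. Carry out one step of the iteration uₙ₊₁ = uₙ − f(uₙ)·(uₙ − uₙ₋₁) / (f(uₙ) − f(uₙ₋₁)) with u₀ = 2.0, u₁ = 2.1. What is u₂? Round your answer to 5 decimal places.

f(2.0) = 0.1140143, f(2.1) = -0.0703269
u₂ = 2.1000000 − (-0.0703269)·(2.1000000 − 2.0000000) / (-0.0703269 − 0.1140143) = 2.1000000 − (-0.0070327)/(-0.1843412) = 2.0618496

2.06185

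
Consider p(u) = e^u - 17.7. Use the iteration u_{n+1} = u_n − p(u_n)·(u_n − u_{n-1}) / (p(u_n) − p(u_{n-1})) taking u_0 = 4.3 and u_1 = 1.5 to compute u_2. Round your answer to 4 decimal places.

p(4.3) = 55.999794, p(1.5) = -13.218311
u_2 = 1.500000 − (-13.218311)·(1.500000 − 4.300000) / (-13.218311 − 55.999794) = 1.500000 − (37.011271)/(-69.218105) = 2.034705

2.0347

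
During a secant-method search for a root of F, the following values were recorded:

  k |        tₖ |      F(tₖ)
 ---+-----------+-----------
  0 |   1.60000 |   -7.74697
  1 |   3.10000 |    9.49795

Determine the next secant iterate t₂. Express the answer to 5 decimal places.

2.27385

t₂ = 3.10000 − 9.49795·(3.10000 − 1.60000) / (9.49795 − (-7.74697))
   = 3.10000 − (14.2469250)/(17.2449200) = 2.2738480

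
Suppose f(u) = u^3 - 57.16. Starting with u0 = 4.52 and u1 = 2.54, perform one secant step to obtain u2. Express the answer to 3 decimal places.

f(4.52) = 35.18541, f(2.54) = -40.77294
u2 = 2.54000 − (-40.77294)·(2.54000 − 4.52000) / (-40.77294 − 35.18541) = 2.54000 − (80.73041)/(-75.95834) = 3.60282

3.603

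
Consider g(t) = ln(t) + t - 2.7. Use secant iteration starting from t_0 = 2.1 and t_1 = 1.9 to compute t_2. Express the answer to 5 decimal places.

2.00540

g(2.1) = 0.1419373, g(1.9) = -0.1581461
t_2 = 1.9000000 − (-0.1581461)·(1.9000000 − 2.1000000) / (-0.1581461 − 0.1419373) = 1.9000000 − (0.0316292)/(-0.3000835) = 2.0054014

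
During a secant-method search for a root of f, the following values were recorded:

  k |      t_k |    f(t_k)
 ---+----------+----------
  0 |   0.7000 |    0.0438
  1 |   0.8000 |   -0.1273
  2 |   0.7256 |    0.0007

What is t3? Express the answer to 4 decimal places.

0.7260

t3 = 0.7256 − 0.0007·(0.7256 − 0.8000) / (0.0007 − (-0.1273))
   = 0.7256 − (-0.000052)/(0.128000) = 0.726007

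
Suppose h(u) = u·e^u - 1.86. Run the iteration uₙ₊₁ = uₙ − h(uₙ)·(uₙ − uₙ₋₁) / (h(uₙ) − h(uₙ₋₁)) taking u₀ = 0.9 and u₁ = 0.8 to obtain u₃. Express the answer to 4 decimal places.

0.8196

h(0.9) = 0.353643, h(0.8) = -0.079567
u₂ = 0.800000 − (-0.079567)·(0.800000 − 0.900000) / (-0.079567 − 0.353643) = 0.800000 − (0.007957)/(-0.433210) = 0.818367
h(0.818367) = -0.004930
u₃ = 0.818367 − (-0.004930)·(0.818367 − 0.800000) / (-0.004930 − (-0.079567)) = 0.818367 − (-0.000091)/(0.074637) = 0.819580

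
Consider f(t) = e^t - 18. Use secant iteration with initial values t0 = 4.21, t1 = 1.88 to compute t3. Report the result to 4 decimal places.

3.2715

f(4.21) = 49.356540, f(1.88) = -11.446495
t2 = 1.880000 − (-11.446495)·(1.880000 − 4.210000) / (-11.446495 − 49.356540) = 1.880000 − (26.670334)/(-60.803035) = 2.318635
f(2.318635) = -7.838207
t3 = 2.318635 − (-7.838207)·(2.318635 − 1.880000) / (-7.838207 − (-11.446495)) = 2.318635 − (-3.438111)/(3.608288) = 3.271472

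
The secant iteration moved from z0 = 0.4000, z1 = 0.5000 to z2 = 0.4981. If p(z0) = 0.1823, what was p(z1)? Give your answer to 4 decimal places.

The secant line through (0.4000, 0.1823) and (0.5000, p(z1)) crosses zero at z2 = 0.4981.
So (0.4000, 0.1823), (0.5000, p(z1)), (0.4981, 0) are collinear:
p(z1) = 0.1823 · (0.5000 − 0.4981) / (0.4000 − 0.4981) = 0.1823 · (0.001900)/(-0.098100) = -0.003531

-0.0035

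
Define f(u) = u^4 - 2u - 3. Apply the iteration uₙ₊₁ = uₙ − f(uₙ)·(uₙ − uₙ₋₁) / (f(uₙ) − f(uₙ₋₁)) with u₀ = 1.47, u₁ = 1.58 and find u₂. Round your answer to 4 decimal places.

f(1.47) = -1.270511, f(1.58) = 0.072013
u₂ = 1.580000 − 0.072013·(1.580000 − 1.470000) / (0.072013 − (-1.270511)) = 1.580000 − (0.007921)/(1.342524) = 1.574100

1.5741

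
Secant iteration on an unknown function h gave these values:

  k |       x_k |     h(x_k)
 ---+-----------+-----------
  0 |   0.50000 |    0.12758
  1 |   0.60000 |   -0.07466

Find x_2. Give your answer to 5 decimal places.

0.56308

x_2 = 0.60000 − (-0.07466)·(0.60000 − 0.50000) / (-0.07466 − 0.12758)
   = 0.60000 − (-0.0074660)/(-0.2022400) = 0.5630835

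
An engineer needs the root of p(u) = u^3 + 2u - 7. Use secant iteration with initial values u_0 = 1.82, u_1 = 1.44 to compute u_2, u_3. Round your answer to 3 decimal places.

p(1.82) = 2.66857, p(1.44) = -1.13402
u_2 = 1.44000 − (-1.13402)·(1.44000 − 1.82000) / (-1.13402 − 2.66857) = 1.44000 − (0.43093)/(-3.80258) = 1.55332
p(1.55332) = -0.14546
u_3 = 1.55332 − (-0.14546)·(1.55332 − 1.44000) / (-0.14546 − (-1.13402)) = 1.55332 − (-0.01648)/(0.98855) = 1.57000

1.553, 1.570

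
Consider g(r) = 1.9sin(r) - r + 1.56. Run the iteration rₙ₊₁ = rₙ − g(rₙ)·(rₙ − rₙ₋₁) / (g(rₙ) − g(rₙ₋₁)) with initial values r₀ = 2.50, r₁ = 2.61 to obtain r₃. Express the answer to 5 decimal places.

2.57686

g(2.50) = 0.1970971, g(2.61) = -0.0868770
r₂ = 2.6100000 − (-0.0868770)·(2.6100000 − 2.5000000) / (-0.0868770 − 0.1970971) = 2.6100000 − (-0.0095565)/(-0.2839741) = 2.5763474
g(2.5763474) = 0.0013362
r₃ = 2.5763474 − 0.0013362·(2.5763474 − 2.6100000) / (0.0013362 − (-0.0868770)) = 2.5763474 − (-0.0000450)/(0.0882132) = 2.5768571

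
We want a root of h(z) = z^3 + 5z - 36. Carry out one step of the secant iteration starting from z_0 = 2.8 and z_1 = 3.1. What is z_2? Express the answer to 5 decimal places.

h(2.8) = -0.0480000, h(3.1) = 9.2910000
z_2 = 3.1000000 − 9.2910000·(3.1000000 − 2.8000000) / (9.2910000 − (-0.0480000)) = 3.1000000 − (2.7873000)/(9.3390000) = 2.8015419

2.80154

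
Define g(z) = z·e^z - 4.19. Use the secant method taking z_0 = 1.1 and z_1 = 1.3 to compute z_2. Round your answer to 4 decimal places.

1.2208

g(1.1) = -0.885417, g(1.3) = 0.580086
z_2 = 1.300000 − 0.580086·(1.300000 − 1.100000) / (0.580086 − (-0.885417)) = 1.300000 − (0.116017)/(1.465503) = 1.220835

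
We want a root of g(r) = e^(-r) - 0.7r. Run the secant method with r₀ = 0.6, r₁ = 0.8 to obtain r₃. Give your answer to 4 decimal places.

g(0.6) = 0.128812, g(0.8) = -0.110671
r₂ = 0.800000 − (-0.110671)·(0.800000 − 0.600000) / (-0.110671 − 0.128812) = 0.800000 − (-0.022134)/(-0.239483) = 0.707575
g(0.707575) = -0.002465
r₃ = 0.707575 − (-0.002465)·(0.707575 − 0.800000) / (-0.002465 − (-0.110671)) = 0.707575 − (0.000228)/(0.108207) = 0.705470

0.7055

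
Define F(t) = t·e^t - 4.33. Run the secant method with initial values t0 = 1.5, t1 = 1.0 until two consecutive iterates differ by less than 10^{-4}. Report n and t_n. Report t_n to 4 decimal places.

n = 6, t_n = 1.2458

F(1.5) = 2.392534, F(1.0) = -1.611718
t2 = 1.000000 − (-1.611718)·(-0.500000)/(-4.004252) = 1.201251;  |Δ| = 0.201251
F(1.201251) = -0.336715
t3 = 1.201251 − (-0.336715)·(0.201251)/(1.275003) = 1.254399;  |Δ| = 0.053148
F(1.254399) = 0.067586
t4 = 1.254399 − 0.067586·(0.053148)/(0.404301) = 1.245514;  |Δ| = 0.008885
F(1.245514) = -0.002184
t5 = 1.245514 − (-0.002184)·(-0.008885)/(-0.069769) = 1.245793;  |Δ| = 0.000278
F(1.245793) = -0.000014
t6 = 1.245793 − (-0.000014)·(0.000278)/(0.002170) = 1.245794;  |Δ| = 0.000002
|t6 − t5| = 0.000002 < 10^{-4}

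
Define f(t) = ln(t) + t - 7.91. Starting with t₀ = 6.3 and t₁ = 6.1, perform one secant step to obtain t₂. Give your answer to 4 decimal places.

f(6.3) = 0.230550, f(6.1) = -0.001711
t₂ = 6.100000 − (-0.001711)·(6.100000 − 6.300000) / (-0.001711 − 0.230550) = 6.100000 − (0.000342)/(-0.232261) = 6.101474

6.1015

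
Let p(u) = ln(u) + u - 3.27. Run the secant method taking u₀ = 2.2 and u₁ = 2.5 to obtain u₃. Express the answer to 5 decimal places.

p(2.2) = -0.2815426, p(2.5) = 0.1462907
u₂ = 2.5000000 − 0.1462907·(2.5000000 − 2.2000000) / (0.1462907 − (-0.2815426)) = 2.5000000 − (0.0438872)/(0.4278334) = 2.3974198
p(2.3974198) = 0.0018129
u₃ = 2.3974198 − 0.0018129·(2.3974198 − 2.5000000) / (0.0018129 − 0.1462907) = 2.3974198 − (-0.0001860)/(-0.1444778) = 2.3961326

2.39613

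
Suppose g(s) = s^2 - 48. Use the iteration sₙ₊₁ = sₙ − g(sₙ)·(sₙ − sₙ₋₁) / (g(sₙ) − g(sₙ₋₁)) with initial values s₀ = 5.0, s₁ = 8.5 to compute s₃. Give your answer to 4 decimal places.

g(5.0) = -23.000000, g(8.5) = 24.250000
s₂ = 8.500000 − 24.250000·(8.500000 − 5.000000) / (24.250000 − (-23.000000)) = 8.500000 − (84.875000)/(47.250000) = 6.703704
g(6.703704) = -3.060357
s₃ = 6.703704 − (-3.060357)·(6.703704 − 8.500000) / (-3.060357 − 24.250000) = 6.703704 − (5.497307)/(-27.310357) = 6.904994

6.9050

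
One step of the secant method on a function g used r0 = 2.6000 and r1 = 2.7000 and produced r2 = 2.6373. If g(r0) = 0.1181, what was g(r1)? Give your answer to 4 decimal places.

-0.1985

The secant line through (2.6000, 0.1181) and (2.7000, g(r1)) crosses zero at r2 = 2.6373.
So (2.6000, 0.1181), (2.7000, g(r1)), (2.6373, 0) are collinear:
g(r1) = 0.1181 · (2.7000 − 2.6373) / (2.6000 − 2.6373) = 0.1181 · (0.062700)/(-0.037300) = -0.198522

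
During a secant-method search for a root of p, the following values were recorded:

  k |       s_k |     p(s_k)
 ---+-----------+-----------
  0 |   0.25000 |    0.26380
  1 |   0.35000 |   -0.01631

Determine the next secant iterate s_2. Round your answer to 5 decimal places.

s_2 = 0.35000 − (-0.01631)·(0.35000 − 0.25000) / (-0.01631 − 0.26380)
   = 0.35000 − (-0.0016310)/(-0.2801100) = 0.3441773

0.34418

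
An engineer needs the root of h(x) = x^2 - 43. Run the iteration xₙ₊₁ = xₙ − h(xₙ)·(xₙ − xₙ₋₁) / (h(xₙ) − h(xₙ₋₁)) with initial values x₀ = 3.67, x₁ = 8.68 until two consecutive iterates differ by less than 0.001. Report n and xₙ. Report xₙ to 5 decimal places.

h(3.67) = -29.5311000, h(8.68) = 32.3424000
x₂ = 8.6800000 − 32.3424000·(5.0100000)/(61.8735000) = 6.0611822;  |Δ| = 2.6188178
h(6.0611822) = -6.2620705
x₃ = 6.0611822 − (-6.2620705)·(-2.6188178)/(-38.6044705) = 6.4859833;  |Δ| = 0.4248011
h(6.4859833) = -0.9320207
x₄ = 6.4859833 − (-0.9320207)·(0.4248011)/(5.3300498) = 6.5602647;  |Δ| = 0.0742814
h(6.5602647) = 0.0370725
x₅ = 6.5602647 − 0.0370725·(0.0742814)/(0.9690933) = 6.5574230;  |Δ| = 0.0028416
h(6.5574230) = -0.0002030
x₆ = 6.5574230 − (-0.0002030)·(-0.0028416)/(-0.0372755) = 6.5574385;  |Δ| = 0.0000155
|x₆ − x₅| = 0.0000155 < 0.001

n = 6, xₙ = 6.55744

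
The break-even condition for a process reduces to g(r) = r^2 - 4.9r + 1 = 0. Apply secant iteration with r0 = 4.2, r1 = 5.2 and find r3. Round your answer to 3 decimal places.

g(4.2) = -1.94000, g(5.2) = 2.56000
r2 = 5.20000 − 2.56000·(5.20000 − 4.20000) / (2.56000 − (-1.94000)) = 5.20000 − (2.56000)/(4.50000) = 4.63111
g(4.63111) = -0.24525
r3 = 4.63111 − (-0.24525)·(4.63111 − 5.20000) / (-0.24525 − 2.56000) = 4.63111 − (0.13952)/(-2.80525) = 4.68085

4.681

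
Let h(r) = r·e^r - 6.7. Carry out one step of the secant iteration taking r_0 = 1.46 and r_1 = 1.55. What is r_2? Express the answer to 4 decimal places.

h(1.46) = -0.413299, h(1.55) = 0.602779
r_2 = 1.550000 − 0.602779·(1.550000 − 1.460000) / (0.602779 − (-0.413299)) = 1.550000 − (0.054250)/(1.016078) = 1.496608

1.4966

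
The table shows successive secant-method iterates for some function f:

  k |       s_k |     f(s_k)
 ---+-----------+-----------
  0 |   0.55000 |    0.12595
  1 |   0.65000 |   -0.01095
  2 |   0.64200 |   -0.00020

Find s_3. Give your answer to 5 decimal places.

s_3 = 0.64200 − (-0.00020)·(0.64200 − 0.65000) / (-0.00020 − (-0.01095))
   = 0.64200 − (0.0000016)/(0.0107500) = 0.6418512

0.64185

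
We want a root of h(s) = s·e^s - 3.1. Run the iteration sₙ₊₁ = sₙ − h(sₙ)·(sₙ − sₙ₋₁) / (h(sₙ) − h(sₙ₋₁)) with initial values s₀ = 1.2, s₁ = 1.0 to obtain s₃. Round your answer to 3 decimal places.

1.067

h(1.2) = 0.88414, h(1.0) = -0.38172
s₂ = 1.00000 − (-0.38172)·(1.00000 − 1.20000) / (-0.38172 − 0.88414) = 1.00000 − (0.07634)/(-1.26586) = 1.06031
h(1.06031) = -0.03860
s₃ = 1.06031 − (-0.03860)·(1.06031 − 1.00000) / (-0.03860 − (-0.38172)) = 1.06031 − (-0.00233)/(0.34311) = 1.06710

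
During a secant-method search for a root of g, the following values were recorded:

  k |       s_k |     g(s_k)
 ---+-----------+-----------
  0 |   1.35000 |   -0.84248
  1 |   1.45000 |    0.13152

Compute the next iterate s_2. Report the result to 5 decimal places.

1.43650

s_2 = 1.45000 − 0.13152·(1.45000 − 1.35000) / (0.13152 − (-0.84248))
   = 1.45000 − (0.0131520)/(0.9740000) = 1.4364969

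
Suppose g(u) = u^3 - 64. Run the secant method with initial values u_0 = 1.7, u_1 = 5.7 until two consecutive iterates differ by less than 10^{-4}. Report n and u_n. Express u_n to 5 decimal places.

g(1.7) = -59.0870000, g(5.7) = 121.1930000
u_2 = 5.7000000 − 121.1930000·(4.0000000)/(180.2800000) = 3.0110051;  |Δ| = 2.6889949
g(3.0110051) = -36.7017709
u_3 = 3.0110051 − (-36.7017709)·(-2.6889949)/(-157.8947709) = 3.6360472;  |Δ| = 0.6250421
g(3.6360472) = -15.9284055
u_4 = 3.6360472 − (-15.9284055)·(0.6250421)/(20.7733653) = 4.1153110;  |Δ| = 0.4792639
g(4.1153110) = 5.6960233
u_5 = 4.1153110 − 5.6960233·(0.4792639)/(21.6244288) = 3.9890696;  |Δ| = 0.1262414
g(3.9890696) = -0.5232245
u_6 = 3.9890696 − (-0.5232245)·(-0.1262414)/(-6.2192478) = 3.9996903;  |Δ| = 0.0106207
g(3.9996903) = -0.0148634
u_7 = 3.9996903 − (-0.0148634)·(0.0106207)/(0.5083611) = 4.0000008;  |Δ| = 0.0003105
g(4.0000008) = 0.0000407
u_8 = 4.0000008 − 0.0000407·(0.0003105)/(0.0149041) = 4.0000000;  |Δ| = 0.0000008
|u_8 − u_7| = 0.0000008 < 10^{-4}

n = 8, u_n = 4.00000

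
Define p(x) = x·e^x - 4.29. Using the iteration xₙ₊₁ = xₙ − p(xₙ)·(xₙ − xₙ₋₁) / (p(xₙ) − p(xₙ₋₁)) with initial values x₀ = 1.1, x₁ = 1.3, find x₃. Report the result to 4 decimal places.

1.2404

p(1.1) = -0.985417, p(1.3) = 0.480086
x₂ = 1.300000 − 0.480086·(1.300000 − 1.100000) / (0.480086 − (-0.985417)) = 1.300000 − (0.096017)/(1.465503) = 1.234482
p(1.234482) = -0.047583
x₃ = 1.234482 − (-0.047583)·(1.234482 − 1.300000) / (-0.047583 − 0.480086) = 1.234482 − (0.003118)/(-0.527669) = 1.240390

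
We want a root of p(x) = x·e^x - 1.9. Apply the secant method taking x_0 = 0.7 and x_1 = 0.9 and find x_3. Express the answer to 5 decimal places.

0.82879

p(0.7) = -0.4903731, p(0.9) = 0.3136428
x_2 = 0.9000000 − 0.3136428·(0.9000000 − 0.7000000) / (0.3136428 − (-0.4903731)) = 0.9000000 − (0.0627286)/(0.8040159) = 0.8219809
p(0.8219809) = -0.0299917
x_3 = 0.8219809 − (-0.0299917)·(0.8219809 − 0.9000000) / (-0.0299917 − 0.3136428) = 0.8219809 − (0.0023399)/(-0.3436345) = 0.8287903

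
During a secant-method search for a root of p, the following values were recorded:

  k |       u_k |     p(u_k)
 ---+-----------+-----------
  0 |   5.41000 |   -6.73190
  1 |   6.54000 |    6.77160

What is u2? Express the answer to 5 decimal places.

5.97334

u2 = 6.54000 − 6.77160·(6.54000 − 5.41000) / (6.77160 − (-6.73190))
   = 6.54000 − (7.6519080)/(13.5035000) = 5.9733389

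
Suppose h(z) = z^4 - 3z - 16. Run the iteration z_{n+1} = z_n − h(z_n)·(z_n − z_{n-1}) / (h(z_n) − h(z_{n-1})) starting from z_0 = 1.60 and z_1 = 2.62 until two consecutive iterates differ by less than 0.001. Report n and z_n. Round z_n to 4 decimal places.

h(1.60) = -14.246400, h(2.62) = 23.259987
z_2 = 2.620000 − 23.259987·(1.020000)/(37.506387) = 1.987436;  |Δ| = 0.632564
h(1.987436) = -6.360581
z_3 = 1.987436 − (-6.360581)·(-0.632564)/(-29.620568) = 2.123270;  |Δ| = 0.135834
h(2.123270) = -2.045267
z_4 = 2.123270 − (-2.045267)·(0.135834)/(4.315314) = 2.187649;  |Δ| = 0.064379
h(2.187649) = 0.341014
z_5 = 2.187649 − 0.341014·(0.064379)/(2.386280) = 2.178449;  |Δ| = 0.009200
h(2.178449) = -0.014253
z_6 = 2.178449 − (-0.014253)·(-0.009200)/(-0.355267) = 2.178818;  |Δ| = 0.000369
|z_6 − z_5| = 0.000369 < 0.001

n = 6, z_n = 2.1788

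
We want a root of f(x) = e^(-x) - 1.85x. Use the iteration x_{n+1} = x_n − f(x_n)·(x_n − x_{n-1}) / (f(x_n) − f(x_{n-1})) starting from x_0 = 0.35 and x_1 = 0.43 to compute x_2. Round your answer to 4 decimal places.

f(0.35) = 0.057188, f(0.43) = -0.144991
x_2 = 0.430000 − (-0.144991)·(0.430000 − 0.350000) / (-0.144991 − 0.057188) = 0.430000 − (-0.011599)/(-0.202179) = 0.372629

0.3726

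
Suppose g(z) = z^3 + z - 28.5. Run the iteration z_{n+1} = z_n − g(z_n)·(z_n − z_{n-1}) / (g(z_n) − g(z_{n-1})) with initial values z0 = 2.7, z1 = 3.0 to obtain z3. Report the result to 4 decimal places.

2.9454

g(2.7) = -6.117000, g(3.0) = 1.500000
z2 = 3.000000 − 1.500000·(3.000000 − 2.700000) / (1.500000 − (-6.117000)) = 3.000000 − (0.450000)/(7.617000) = 2.940922
g(2.940922) = -0.122988
z3 = 2.940922 − (-0.122988)·(2.940922 − 3.000000) / (-0.122988 − 1.500000) = 2.940922 − (0.007266)/(-1.622988) = 2.945399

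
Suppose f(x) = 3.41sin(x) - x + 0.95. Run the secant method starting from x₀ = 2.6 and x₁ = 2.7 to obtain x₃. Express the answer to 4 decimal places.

2.6273

f(2.6) = 0.107860, f(2.7) = -0.292635
x₂ = 2.700000 − (-0.292635)·(2.700000 − 2.600000) / (-0.292635 − 0.107860) = 2.700000 − (-0.029263)/(-0.400494) = 2.626932
f(2.626932) = 0.001606
x₃ = 2.626932 − 0.001606·(2.626932 − 2.700000) / (0.001606 − (-0.292635)) = 2.626932 − (-0.000117)/(0.294241) = 2.627330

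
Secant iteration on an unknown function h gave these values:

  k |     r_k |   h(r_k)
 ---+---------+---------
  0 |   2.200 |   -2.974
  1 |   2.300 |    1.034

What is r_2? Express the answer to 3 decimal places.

2.274

r_2 = 2.300 − 1.034·(2.300 − 2.200) / (1.034 − (-2.974))
   = 2.300 − (0.10340)/(4.00800) = 2.27420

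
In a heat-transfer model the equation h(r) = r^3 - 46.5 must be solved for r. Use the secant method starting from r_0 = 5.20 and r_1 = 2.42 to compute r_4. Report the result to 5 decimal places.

3.56687

h(5.20) = 94.1080000, h(2.42) = -32.3275120
r_2 = 2.4200000 − (-32.3275120)·(2.4200000 − 5.2000000) / (-32.3275120 − 94.1080000) = 2.4200000 − (89.8704834)/(-126.4355120) = 3.1308010
h(3.1308010) = -15.8121562
r_3 = 3.1308010 − (-15.8121562)·(3.1308010 − 2.4200000) / (-15.8121562 − (-32.3275120)) = 3.1308010 − (-11.2392958)/(16.5153558) = 3.8113371
h(3.8113371) = 8.8645881
r_4 = 3.8113371 − 8.8645881·(3.8113371 − 3.1308010) / (8.8645881 − (-15.8121562)) = 3.8113371 − (6.0326722)/(24.6767443) = 3.5668691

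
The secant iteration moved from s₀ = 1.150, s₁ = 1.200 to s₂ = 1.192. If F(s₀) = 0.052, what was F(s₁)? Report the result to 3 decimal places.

The secant line through (1.150, 0.052) and (1.200, F(s₁)) crosses zero at s₂ = 1.192.
So (1.150, 0.052), (1.200, F(s₁)), (1.192, 0) are collinear:
F(s₁) = 0.052 · (1.200 − 1.192) / (1.150 − 1.192) = 0.052 · (0.00800)/(-0.04200) = -0.00990

-0.010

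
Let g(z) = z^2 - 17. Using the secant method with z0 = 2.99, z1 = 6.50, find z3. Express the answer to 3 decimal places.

g(2.99) = -8.05990, g(6.50) = 25.25000
z2 = 6.50000 − 25.25000·(6.50000 − 2.99000) / (25.25000 − (-8.05990)) = 6.50000 − (88.62750)/(33.30990) = 3.83930
g(3.83930) = -2.25974
z3 = 3.83930 − (-2.25974)·(3.83930 − 6.50000) / (-2.25974 − 25.25000) = 3.83930 − (6.01248)/(-27.50974) = 4.05786

4.058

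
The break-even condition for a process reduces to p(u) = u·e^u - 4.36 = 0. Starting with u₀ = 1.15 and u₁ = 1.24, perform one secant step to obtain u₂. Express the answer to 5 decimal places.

p(1.15) = -0.7280782, p(1.24) = -0.0750393
u₂ = 1.2400000 − (-0.0750393)·(1.2400000 − 1.1500000) / (-0.0750393 − (-0.7280782)) = 1.2400000 − (-0.0067535)/(0.6530389) = 1.2503417

1.25034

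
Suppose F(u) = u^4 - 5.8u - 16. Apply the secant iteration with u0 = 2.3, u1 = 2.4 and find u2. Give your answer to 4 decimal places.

F(2.3) = -1.355900, F(2.4) = 3.257600
u2 = 2.400000 − 3.257600·(2.400000 − 2.300000) / (3.257600 − (-1.355900)) = 2.400000 − (0.325760)/(4.613500) = 2.329390

2.3294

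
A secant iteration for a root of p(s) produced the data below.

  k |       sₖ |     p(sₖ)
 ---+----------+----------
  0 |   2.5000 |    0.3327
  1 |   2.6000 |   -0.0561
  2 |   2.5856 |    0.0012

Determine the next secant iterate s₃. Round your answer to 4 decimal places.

s₃ = 2.5856 − 0.0012·(2.5856 − 2.6000) / (0.0012 − (-0.0561))
   = 2.5856 − (-0.000017)/(0.057300) = 2.585902

2.5859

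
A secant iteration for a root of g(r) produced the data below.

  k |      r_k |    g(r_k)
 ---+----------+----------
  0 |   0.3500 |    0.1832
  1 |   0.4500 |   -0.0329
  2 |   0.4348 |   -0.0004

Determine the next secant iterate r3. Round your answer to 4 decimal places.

0.4346

r3 = 0.4348 − (-0.0004)·(0.4348 − 0.4500) / (-0.0004 − (-0.0329))
   = 0.4348 − (0.000006)/(0.032500) = 0.434613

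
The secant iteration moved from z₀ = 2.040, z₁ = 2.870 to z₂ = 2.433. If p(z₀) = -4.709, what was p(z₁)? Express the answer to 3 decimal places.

5.236

The secant line through (2.040, -4.709) and (2.870, p(z₁)) crosses zero at z₂ = 2.433.
So (2.040, -4.709), (2.870, p(z₁)), (2.433, 0) are collinear:
p(z₁) = -4.709 · (2.870 − 2.433) / (2.040 − 2.433) = -4.709 · (0.43700)/(-0.39300) = 5.23622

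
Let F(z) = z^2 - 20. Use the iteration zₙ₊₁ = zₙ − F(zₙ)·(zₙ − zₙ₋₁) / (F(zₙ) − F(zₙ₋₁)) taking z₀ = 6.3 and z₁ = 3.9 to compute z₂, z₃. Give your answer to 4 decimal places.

4.3696, 4.4792

F(6.3) = 19.690000, F(3.9) = -4.790000
z₂ = 3.900000 − (-4.790000)·(3.900000 − 6.300000) / (-4.790000 − 19.690000) = 3.900000 − (11.496000)/(-24.480000) = 4.369608
F(4.369608) = -0.906527
z₃ = 4.369608 − (-0.906527)·(4.369608 − 3.900000) / (-0.906527 − (-4.790000)) = 4.369608 − (-0.425712)/(3.883473) = 4.479229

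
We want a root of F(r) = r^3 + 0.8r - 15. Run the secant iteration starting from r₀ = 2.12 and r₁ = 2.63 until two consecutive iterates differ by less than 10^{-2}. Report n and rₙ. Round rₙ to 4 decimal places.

F(2.12) = -3.775872, F(2.63) = 5.295447
r₂ = 2.630000 − 5.295447·(0.510000)/(9.071319) = 2.332284;  |Δ| = 0.297716
F(2.332284) = -0.447603
r₃ = 2.332284 − (-0.447603)·(-0.297716)/(-5.743050) = 2.355487;  |Δ| = 0.023203
F(2.355487) = -0.046612
r₄ = 2.355487 − (-0.046612)·(0.023203)/(0.400991) = 2.358185;  |Δ| = 0.002697
|r₄ − r₃| = 0.002697 < 10^{-2}

n = 4, rₙ = 2.3582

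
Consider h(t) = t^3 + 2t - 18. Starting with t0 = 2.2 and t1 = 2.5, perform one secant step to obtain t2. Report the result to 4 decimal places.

2.3588

h(2.2) = -2.952000, h(2.5) = 2.625000
t2 = 2.500000 − 2.625000·(2.500000 − 2.200000) / (2.625000 − (-2.952000)) = 2.500000 − (0.787500)/(5.577000) = 2.358795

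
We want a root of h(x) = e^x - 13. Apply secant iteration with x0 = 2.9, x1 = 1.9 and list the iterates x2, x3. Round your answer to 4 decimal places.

2.4496, 2.6085

h(2.9) = 5.174145, h(1.9) = -6.314106
x2 = 1.900000 − (-6.314106)·(1.900000 − 2.900000) / (-6.314106 − 5.174145) = 1.900000 − (6.314106)/(-11.488251) = 2.449614
h(2.449614) = -1.416123
x3 = 2.449614 − (-1.416123)·(2.449614 − 1.900000) / (-1.416123 − (-6.314106)) = 2.449614 − (-0.778322)/(4.897982) = 2.608521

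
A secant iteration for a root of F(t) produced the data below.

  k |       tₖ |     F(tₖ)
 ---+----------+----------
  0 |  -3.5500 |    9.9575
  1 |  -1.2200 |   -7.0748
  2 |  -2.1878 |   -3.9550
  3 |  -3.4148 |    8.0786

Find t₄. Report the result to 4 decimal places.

t₄ = -3.4148 − 8.0786·(-3.4148 − (-2.1878)) / (8.0786 − (-3.9550))
   = -3.4148 − (-9.912442)/(12.033600) = -2.591070

-2.5911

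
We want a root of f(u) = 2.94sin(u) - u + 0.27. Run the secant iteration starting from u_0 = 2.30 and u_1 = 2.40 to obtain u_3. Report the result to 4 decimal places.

f(2.30) = 0.162373, f(2.40) = -0.144138
u_2 = 2.400000 − (-0.144138)·(2.400000 − 2.300000) / (-0.144138 − 0.162373) = 2.400000 − (-0.014414)/(-0.306512) = 2.352975
f(2.352975) = 0.002602
u_3 = 2.352975 − 0.002602·(2.352975 − 2.400000) / (0.002602 − (-0.144138)) = 2.352975 − (-0.000122)/(0.146741) = 2.353809

2.3538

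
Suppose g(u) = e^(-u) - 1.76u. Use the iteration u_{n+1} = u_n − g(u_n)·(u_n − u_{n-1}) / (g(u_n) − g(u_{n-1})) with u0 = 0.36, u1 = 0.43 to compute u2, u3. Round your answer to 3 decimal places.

g(0.36) = 0.06408, g(0.43) = -0.10629
u2 = 0.43000 − (-0.10629)·(0.43000 − 0.36000) / (-0.10629 − 0.06408) = 0.43000 − (-0.00744)/(-0.17037) = 0.38633
g(0.38633) = -0.00039
u3 = 0.38633 − (-0.00039)·(0.38633 − 0.43000) / (-0.00039 − (-0.10629)) = 0.38633 − (0.00002)/(0.10590) = 0.38617

0.386, 0.386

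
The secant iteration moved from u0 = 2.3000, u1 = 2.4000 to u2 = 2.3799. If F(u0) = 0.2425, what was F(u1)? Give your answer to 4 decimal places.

The secant line through (2.3000, 0.2425) and (2.4000, F(u1)) crosses zero at u2 = 2.3799.
So (2.3000, 0.2425), (2.4000, F(u1)), (2.3799, 0) are collinear:
F(u1) = 0.2425 · (2.4000 − 2.3799) / (2.3000 − 2.3799) = 0.2425 · (0.020100)/(-0.079900) = -0.061004

-0.0610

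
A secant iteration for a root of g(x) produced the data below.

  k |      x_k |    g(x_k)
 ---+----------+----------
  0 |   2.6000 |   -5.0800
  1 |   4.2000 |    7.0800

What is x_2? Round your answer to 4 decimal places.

x_2 = 4.2000 − 7.0800·(4.2000 − 2.6000) / (7.0800 − (-5.0800))
   = 4.2000 − (11.328000)/(12.160000) = 3.268421

3.2684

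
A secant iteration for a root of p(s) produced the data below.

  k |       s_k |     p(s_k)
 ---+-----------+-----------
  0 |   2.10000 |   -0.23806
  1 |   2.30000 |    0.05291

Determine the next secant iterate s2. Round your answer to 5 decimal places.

2.26363

s2 = 2.30000 − 0.05291·(2.30000 − 2.10000) / (0.05291 − (-0.23806))
   = 2.30000 − (0.0105820)/(0.2909700) = 2.2636320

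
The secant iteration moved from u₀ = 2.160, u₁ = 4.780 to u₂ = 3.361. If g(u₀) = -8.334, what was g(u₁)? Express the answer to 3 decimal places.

The secant line through (2.160, -8.334) and (4.780, g(u₁)) crosses zero at u₂ = 3.361.
So (2.160, -8.334), (4.780, g(u₁)), (3.361, 0) are collinear:
g(u₁) = -8.334 · (4.780 − 3.361) / (2.160 − 3.361) = -8.334 · (1.41900)/(-1.20100) = 9.84675

9.847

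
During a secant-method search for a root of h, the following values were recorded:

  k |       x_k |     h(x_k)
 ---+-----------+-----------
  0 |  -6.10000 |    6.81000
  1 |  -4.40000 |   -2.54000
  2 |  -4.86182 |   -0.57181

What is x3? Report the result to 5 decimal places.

x3 = -4.86182 − (-0.57181)·(-4.86182 − (-4.40000)) / (-0.57181 − (-2.54000))
   = -4.86182 − (0.2640733)/(1.9681900) = -4.9959906

-4.99599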